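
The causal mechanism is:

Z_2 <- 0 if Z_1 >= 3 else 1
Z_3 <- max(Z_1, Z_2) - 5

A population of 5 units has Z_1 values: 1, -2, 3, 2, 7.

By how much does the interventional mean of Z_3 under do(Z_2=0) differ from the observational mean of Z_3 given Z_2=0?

The intervention sets Z_2=0 in all 5 units regardless of Z_1. Recomputing Z_3 per unit gives -4, -5, -2, -3, 2; average -2.4.
Observing Z_2=0 restricts to units where Z_2's equation naturally yields 0: Z_1 ∈ {3, 7}. In that subpopulation Z_3 = -2, 2, mean 0.
Difference = -2.4 − 0 = -2.4.

-2.4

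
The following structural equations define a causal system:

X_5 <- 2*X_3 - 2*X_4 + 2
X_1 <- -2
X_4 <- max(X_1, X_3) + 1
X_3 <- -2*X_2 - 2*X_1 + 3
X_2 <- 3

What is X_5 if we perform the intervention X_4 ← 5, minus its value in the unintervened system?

Intervening sets X_4 = 5 and removes its equation (X_4 <- max(X_1, X_3) + 1).
X_3 = -2*X_2 - 2*X_1 + 3  [with X_2=3, X_1=-2]  = 1
X_5 = 2*X_3 - 2*X_4 + 2  [with X_3=1, X_4=5]  = -6
Without intervention: X_3 = -2*X_2 - 2*X_1 + 3  [with X_2=3, X_1=-2]  = 1; X_4 = max(X_1, X_3) + 1  [with X_1=-2, X_3=1]  = 2; X_5 = 2*X_3 - 2*X_4 + 2  [with X_3=1, X_4=2]  = 0.
Change = -6 − 0 = -6.

-6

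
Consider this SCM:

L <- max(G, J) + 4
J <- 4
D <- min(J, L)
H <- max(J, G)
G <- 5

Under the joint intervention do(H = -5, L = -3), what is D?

-3

Under do(H = -5, L = -3), each intervened variable's structural equation is replaced by its fixed value.
D = min(J, L)  [with J=4, L=-3]  = -3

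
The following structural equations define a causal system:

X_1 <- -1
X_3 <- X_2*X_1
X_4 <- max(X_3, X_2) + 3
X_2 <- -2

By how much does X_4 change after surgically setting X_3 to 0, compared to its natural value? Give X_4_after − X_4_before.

The intervention breaks the incoming arrows to X_3: X_3 <- X_2*X_1 no longer applies, and X_3 = 0.
X_4 = max(X_3, X_2) + 3  [with X_3=0, X_2=-2]  = 3
Without intervention: X_3 = X_2*X_1  [with X_2=-2, X_1=-1]  = 2; X_4 = max(X_3, X_2) + 3  [with X_3=2, X_2=-2]  = 5.
Change = 3 − 5 = -2.

-2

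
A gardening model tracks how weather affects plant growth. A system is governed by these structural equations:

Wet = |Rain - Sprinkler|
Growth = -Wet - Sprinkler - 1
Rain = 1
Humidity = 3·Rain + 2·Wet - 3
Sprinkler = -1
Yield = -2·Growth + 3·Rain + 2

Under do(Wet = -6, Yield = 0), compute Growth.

Setting Wet = -6, Yield = 0 by intervention discards those variables' equations.
Growth = -Wet - Sprinkler - 1  [with Wet=-6, Sprinkler=-1]  = 6

6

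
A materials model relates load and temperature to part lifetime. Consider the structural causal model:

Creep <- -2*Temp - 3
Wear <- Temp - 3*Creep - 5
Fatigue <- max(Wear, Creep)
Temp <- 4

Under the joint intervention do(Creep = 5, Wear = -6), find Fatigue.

5

Setting Creep = 5, Wear = -6 by intervention discards those variables' equations.
Fatigue = max(Wear, Creep)  [with Wear=-6, Creep=5]  = 5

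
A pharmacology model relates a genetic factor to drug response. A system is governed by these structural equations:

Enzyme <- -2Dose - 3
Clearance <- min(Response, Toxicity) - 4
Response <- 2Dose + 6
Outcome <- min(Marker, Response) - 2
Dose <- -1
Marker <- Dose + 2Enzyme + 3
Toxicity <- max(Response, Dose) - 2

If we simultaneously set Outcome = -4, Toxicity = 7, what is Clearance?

Setting Outcome = -4, Toxicity = 7 by intervention discards those variables' equations.
Response = 2Dose + 6  [with Dose=-1]  = 4
Clearance = min(Response, Toxicity) - 4  [with Response=4, Toxicity=7]  = 0

0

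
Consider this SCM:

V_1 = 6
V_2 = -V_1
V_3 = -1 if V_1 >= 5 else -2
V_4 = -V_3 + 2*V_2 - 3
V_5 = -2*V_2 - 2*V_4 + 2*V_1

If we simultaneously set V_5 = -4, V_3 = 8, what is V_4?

-23

Under do(V_5 = -4, V_3 = 8), each intervened variable's structural equation is replaced by its fixed value.
V_2 = -V_1  [with V_1=6]  = -6
V_4 = -V_3 + 2*V_2 - 3  [with V_3=8, V_2=-6]  = -23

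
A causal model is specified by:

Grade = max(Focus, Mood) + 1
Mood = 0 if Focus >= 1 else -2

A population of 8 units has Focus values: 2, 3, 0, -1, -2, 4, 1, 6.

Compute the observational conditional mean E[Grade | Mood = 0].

Conditioning on Mood=0 selects the 5 unit(s) with Focus ∈ {2, 3, 4, 1, 6}. Their Grade values: 3, 4, 5, 2, 7. Mean = 4.2.

4.2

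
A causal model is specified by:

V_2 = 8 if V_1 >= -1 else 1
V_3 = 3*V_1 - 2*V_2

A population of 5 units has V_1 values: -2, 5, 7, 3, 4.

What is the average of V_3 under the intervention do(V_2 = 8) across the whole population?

The intervention sets V_2=8 in all 5 units regardless of V_1. Recomputing V_3 per unit gives -22, -1, 5, -7, -4; average -5.8.

-5.8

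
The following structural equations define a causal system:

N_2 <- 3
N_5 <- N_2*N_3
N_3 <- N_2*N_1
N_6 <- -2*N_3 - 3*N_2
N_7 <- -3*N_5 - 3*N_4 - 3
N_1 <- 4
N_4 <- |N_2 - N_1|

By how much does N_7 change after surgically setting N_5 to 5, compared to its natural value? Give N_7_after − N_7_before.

93

Under do(N_5=5), the mechanism N_5 <- N_2*N_3 is discarded; N_5 is fixed at 5.
N_4 = |N_2 - N_1|  [with N_2=3, N_1=4]  = 1
N_7 = -3*N_5 - 3*N_4 - 3  [with N_5=5, N_4=1]  = -21
Without intervention: N_3 = N_2*N_1  [with N_2=3, N_1=4]  = 12; N_4 = |N_2 - N_1|  [with N_2=3, N_1=4]  = 1; N_5 = N_2*N_3  [with N_2=3, N_3=12]  = 36; N_7 = -3*N_5 - 3*N_4 - 3  [with N_5=36, N_4=1]  = -114.
Change = -21 − (-114) = 93.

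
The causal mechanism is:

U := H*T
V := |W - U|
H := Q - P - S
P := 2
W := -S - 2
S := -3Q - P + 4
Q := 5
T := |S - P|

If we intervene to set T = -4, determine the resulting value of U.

-64

Intervening sets T = -4 and removes its equation (T := |S - P|).
S = -3Q - P + 4  [with Q=5, P=2]  = -13
H = Q - P - S  [with Q=5, P=2, S=-13]  = 16
U = H*T  [with H=16, T=-4]  = -64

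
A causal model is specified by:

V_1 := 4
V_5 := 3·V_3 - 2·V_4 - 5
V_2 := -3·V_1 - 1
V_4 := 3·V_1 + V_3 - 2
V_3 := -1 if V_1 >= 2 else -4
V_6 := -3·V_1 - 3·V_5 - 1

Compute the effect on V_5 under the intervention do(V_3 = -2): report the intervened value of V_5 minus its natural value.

do(V_3=-2) replaces the equation V_3 := -1 if V_1 >= 2 else -4 with the constant V_3 = -2.
V_4 = 3·V_1 + V_3 - 2  [with V_1=4, V_3=-2]  = 8
V_5 = 3·V_3 - 2·V_4 - 5  [with V_3=-2, V_4=8]  = -27
Without intervention: V_3 = -1 if V_1 >= 2 else -4  [with V_1=4]  = -1; V_4 = 3·V_1 + V_3 - 2  [with V_1=4, V_3=-1]  = 9; V_5 = 3·V_3 - 2·V_4 - 5  [with V_3=-1, V_4=9]  = -26.
Change = -27 − (-26) = -1.

-1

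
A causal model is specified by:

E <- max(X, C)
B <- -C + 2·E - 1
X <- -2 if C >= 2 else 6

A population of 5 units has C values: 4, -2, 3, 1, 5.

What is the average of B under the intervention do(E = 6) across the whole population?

Every unit gets E=6 under the intervention. B values become 7, 13, 8, 10, 6; E[B|do(E=6)] = 8.8.

8.8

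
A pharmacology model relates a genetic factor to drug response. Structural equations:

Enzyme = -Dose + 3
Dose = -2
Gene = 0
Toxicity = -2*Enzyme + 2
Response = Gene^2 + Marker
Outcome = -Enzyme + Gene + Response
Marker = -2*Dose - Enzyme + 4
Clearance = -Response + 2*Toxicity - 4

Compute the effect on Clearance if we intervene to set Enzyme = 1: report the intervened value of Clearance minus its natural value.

12

The intervention breaks the incoming arrows to Enzyme: Enzyme = -Dose + 3 no longer applies, and Enzyme = 1.
Marker = -2*Dose - Enzyme + 4  [with Dose=-2, Enzyme=1]  = 7
Response = Gene^2 + Marker  [with Gene=0, Marker=7]  = 7
Toxicity = -2*Enzyme + 2  [with Enzyme=1]  = 0
Clearance = -Response + 2*Toxicity - 4  [with Response=7, Toxicity=0]  = -11
Without intervention: Enzyme = -Dose + 3  [with Dose=-2]  = 5; Marker = -2*Dose - Enzyme + 4  [with Dose=-2, Enzyme=5]  = 3; Response = Gene^2 + Marker  [with Gene=0, Marker=3]  = 3; Toxicity = -2*Enzyme + 2  [with Enzyme=5]  = -8; Clearance = -Response + 2*Toxicity - 4  [with Response=3, Toxicity=-8]  = -23.
Change = -11 − (-23) = 12.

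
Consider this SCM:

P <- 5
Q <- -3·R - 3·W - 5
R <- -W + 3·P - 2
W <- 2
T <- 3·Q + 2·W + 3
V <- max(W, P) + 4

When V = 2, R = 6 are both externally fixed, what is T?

-80

The joint intervention fixes V = 2, R = 6, removing each variable's own equation.
Q = -3·R - 3·W - 5  [with R=6, W=2]  = -29
T = 3·Q + 2·W + 3  [with Q=-29, W=2]  = -80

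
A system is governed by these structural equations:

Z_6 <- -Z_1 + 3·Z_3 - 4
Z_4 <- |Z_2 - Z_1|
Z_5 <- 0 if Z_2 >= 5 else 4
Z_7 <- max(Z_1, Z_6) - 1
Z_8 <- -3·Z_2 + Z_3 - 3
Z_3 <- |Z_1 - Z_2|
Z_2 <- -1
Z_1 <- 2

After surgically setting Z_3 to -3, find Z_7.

1

The intervention breaks the incoming arrows to Z_3: Z_3 <- |Z_1 - Z_2| no longer applies, and Z_3 = -3.
Z_6 = -Z_1 + 3·Z_3 - 4  [with Z_1=2, Z_3=-3]  = -15
Z_7 = max(Z_1, Z_6) - 1  [with Z_1=2, Z_6=-15]  = 1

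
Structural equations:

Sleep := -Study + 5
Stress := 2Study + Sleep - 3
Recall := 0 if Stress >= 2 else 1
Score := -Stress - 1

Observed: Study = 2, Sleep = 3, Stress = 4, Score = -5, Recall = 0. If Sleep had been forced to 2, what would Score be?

Under do(Sleep=2), the mechanism Sleep := -Study + 5 is discarded; Sleep is fixed at 2.
Stress = 2Study + Sleep - 3  [with Study=2, Sleep=2]  = 3
Score = -Stress - 1  [with Stress=3]  = -4

-4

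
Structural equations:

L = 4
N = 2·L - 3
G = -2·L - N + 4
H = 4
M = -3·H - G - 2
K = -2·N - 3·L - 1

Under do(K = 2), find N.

5

do(K=2) replaces the equation K = -2·N - 3·L - 1 with the constant K = 2.
N is not downstream of the intervention, so its value is determined by the original equations.
N = 2·L - 3  [with L=4]  = 5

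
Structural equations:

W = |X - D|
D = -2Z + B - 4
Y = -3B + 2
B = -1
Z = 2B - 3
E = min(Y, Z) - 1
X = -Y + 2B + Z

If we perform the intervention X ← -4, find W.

9

The intervention breaks the incoming arrows to X: X = -Y + 2B + Z no longer applies, and X = -4.
Z = 2B - 3  [with B=-1]  = -5
D = -2Z + B - 4  [with Z=-5, B=-1]  = 5
W = |X - D|  [with X=-4, D=5]  = 9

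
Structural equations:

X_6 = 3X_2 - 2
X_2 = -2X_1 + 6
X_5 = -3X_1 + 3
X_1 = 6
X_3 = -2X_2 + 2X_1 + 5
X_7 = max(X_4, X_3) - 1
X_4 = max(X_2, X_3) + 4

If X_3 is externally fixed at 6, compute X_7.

9

The intervention breaks the incoming arrows to X_3: X_3 = -2X_2 + 2X_1 + 5 no longer applies, and X_3 = 6.
X_2 = -2X_1 + 6  [with X_1=6]  = -6
X_4 = max(X_2, X_3) + 4  [with X_2=-6, X_3=6]  = 10
X_7 = max(X_4, X_3) - 1  [with X_4=10, X_3=6]  = 9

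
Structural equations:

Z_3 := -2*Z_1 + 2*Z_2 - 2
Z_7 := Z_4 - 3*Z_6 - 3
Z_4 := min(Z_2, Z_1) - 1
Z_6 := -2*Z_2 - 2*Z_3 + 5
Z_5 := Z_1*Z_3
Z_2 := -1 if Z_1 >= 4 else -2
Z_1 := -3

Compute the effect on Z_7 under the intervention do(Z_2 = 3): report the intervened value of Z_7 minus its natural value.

90

Under do(Z_2=3), the mechanism Z_2 := -1 if Z_1 >= 4 else -2 is discarded; Z_2 is fixed at 3.
Z_3 = -2*Z_1 + 2*Z_2 - 2  [with Z_1=-3, Z_2=3]  = 10
Z_4 = min(Z_2, Z_1) - 1  [with Z_2=3, Z_1=-3]  = -4
Z_6 = -2*Z_2 - 2*Z_3 + 5  [with Z_2=3, Z_3=10]  = -21
Z_7 = Z_4 - 3*Z_6 - 3  [with Z_4=-4, Z_6=-21]  = 56
Without intervention: Z_2 = -1 if Z_1 >= 4 else -2  [with Z_1=-3]  = -2; Z_3 = -2*Z_1 + 2*Z_2 - 2  [with Z_1=-3, Z_2=-2]  = 0; Z_4 = min(Z_2, Z_1) - 1  [with Z_2=-2, Z_1=-3]  = -4; Z_6 = -2*Z_2 - 2*Z_3 + 5  [with Z_2=-2, Z_3=0]  = 9; Z_7 = Z_4 - 3*Z_6 - 3  [with Z_4=-4, Z_6=9]  = -34.
Change = 56 − (-34) = 90.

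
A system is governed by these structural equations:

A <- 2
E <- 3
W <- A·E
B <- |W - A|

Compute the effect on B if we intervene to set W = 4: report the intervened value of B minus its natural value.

The intervention breaks the incoming arrows to W: W <- A·E no longer applies, and W = 4.
B = |W - A|  [with W=4, A=2]  = 2
Without intervention: W = A·E  [with A=2, E=3]  = 6; B = |W - A|  [with W=6, A=2]  = 4.
Change = 2 − 4 = -2.

-2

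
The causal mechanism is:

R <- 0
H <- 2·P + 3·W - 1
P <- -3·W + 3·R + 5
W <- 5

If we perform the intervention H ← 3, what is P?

-10

Under do(H=3), the mechanism H <- 2·P + 3·W - 1 is discarded; H is fixed at 3.
Since P is not a descendant of the intervened variable, it is unaffected.
P = -3·W + 3·R + 5  [with W=5, R=0]  = -10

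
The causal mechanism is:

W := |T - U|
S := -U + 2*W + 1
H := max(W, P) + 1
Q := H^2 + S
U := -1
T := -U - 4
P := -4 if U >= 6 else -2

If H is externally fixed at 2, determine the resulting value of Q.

Under do(H=2), the mechanism H := max(W, P) + 1 is discarded; H is fixed at 2.
T = -U - 4  [with U=-1]  = -3
W = |T - U|  [with T=-3, U=-1]  = 2
S = -U + 2*W + 1  [with U=-1, W=2]  = 6
Q = H^2 + S  [with H=2, S=6]  = 10

10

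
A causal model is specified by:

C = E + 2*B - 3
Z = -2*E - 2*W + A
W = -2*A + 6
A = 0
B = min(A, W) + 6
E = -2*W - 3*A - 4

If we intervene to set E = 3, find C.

The intervention breaks the incoming arrows to E: E = -2*W - 3*A - 4 no longer applies, and E = 3.
W = -2*A + 6  [with A=0]  = 6
B = min(A, W) + 6  [with A=0, W=6]  = 6
C = E + 2*B - 3  [with E=3, B=6]  = 12

12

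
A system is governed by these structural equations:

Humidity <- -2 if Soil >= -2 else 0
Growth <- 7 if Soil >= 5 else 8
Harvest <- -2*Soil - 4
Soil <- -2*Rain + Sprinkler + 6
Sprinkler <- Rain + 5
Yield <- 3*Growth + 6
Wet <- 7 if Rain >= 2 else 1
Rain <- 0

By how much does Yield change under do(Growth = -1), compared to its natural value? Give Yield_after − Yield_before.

-24

Under do(Growth=-1), the mechanism Growth <- 7 if Soil >= 5 else 8 is discarded; Growth is fixed at -1.
Yield = 3*Growth + 6  [with Growth=-1]  = 3
Without intervention: Sprinkler = Rain + 5  [with Rain=0]  = 5; Soil = -2*Rain + Sprinkler + 6  [with Rain=0, Sprinkler=5]  = 11; Growth = 7 if Soil >= 5 else 8  [with Soil=11]  = 7; Yield = 3*Growth + 6  [with Growth=7]  = 27.
Change = 3 − 27 = -24.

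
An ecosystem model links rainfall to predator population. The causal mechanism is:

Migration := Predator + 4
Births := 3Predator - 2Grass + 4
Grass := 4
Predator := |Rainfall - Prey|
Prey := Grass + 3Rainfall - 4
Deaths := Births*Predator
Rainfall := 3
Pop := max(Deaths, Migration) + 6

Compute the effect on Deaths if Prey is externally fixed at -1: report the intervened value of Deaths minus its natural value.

-52

The intervention breaks the incoming arrows to Prey: Prey := Grass + 3Rainfall - 4 no longer applies, and Prey = -1.
Predator = |Rainfall - Prey|  [with Rainfall=3, Prey=-1]  = 4
Births = 3Predator - 2Grass + 4  [with Predator=4, Grass=4]  = 8
Deaths = Births*Predator  [with Births=8, Predator=4]  = 32
Without intervention: Prey = Grass + 3Rainfall - 4  [with Grass=4, Rainfall=3]  = 9; Predator = |Rainfall - Prey|  [with Rainfall=3, Prey=9]  = 6; Births = 3Predator - 2Grass + 4  [with Predator=6, Grass=4]  = 14; Deaths = Births*Predator  [with Births=14, Predator=6]  = 84.
Change = 32 − 84 = -52.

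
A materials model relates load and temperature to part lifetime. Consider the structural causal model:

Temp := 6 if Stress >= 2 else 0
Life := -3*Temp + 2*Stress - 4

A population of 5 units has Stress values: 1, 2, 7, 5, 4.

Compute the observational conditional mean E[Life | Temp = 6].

-13

Observing Temp=6 restricts to units where Temp's equation naturally yields 6: Stress ∈ {2, 7, 5, 4}. In that subpopulation Life = -18, -8, -12, -14, mean -13.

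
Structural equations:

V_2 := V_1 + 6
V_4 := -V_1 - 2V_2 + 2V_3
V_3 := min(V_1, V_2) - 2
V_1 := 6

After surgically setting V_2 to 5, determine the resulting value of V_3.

The intervention breaks the incoming arrows to V_2: V_2 := V_1 + 6 no longer applies, and V_2 = 5.
V_3 = min(V_1, V_2) - 2  [with V_1=6, V_2=5]  = 3

3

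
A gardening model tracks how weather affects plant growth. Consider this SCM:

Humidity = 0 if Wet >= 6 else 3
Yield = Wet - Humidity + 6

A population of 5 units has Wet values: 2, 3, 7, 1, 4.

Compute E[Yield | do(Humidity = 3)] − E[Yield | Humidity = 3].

0.9

Every unit gets Humidity=3 under the intervention. Yield values become 5, 6, 10, 4, 7; E[Yield|do(Humidity=3)] = 6.4.
Observing Humidity=3 restricts to units where Humidity's equation naturally yields 3: Wet ∈ {2, 3, 1, 4}. In that subpopulation Yield = 5, 6, 4, 7, mean 5.5.
Difference = 6.4 − 5.5 = 0.9.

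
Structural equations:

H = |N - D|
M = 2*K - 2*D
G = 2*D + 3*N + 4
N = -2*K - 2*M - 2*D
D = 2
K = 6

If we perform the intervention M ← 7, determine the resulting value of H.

32

The intervention breaks the incoming arrows to M: M = 2*K - 2*D no longer applies, and M = 7.
N = -2*K - 2*M - 2*D  [with K=6, M=7, D=2]  = -30
H = |N - D|  [with N=-30, D=2]  = 32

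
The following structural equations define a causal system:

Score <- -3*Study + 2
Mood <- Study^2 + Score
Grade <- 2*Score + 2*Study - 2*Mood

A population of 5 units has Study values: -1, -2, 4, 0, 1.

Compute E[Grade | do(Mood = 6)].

The intervention sets Mood=6 in all 5 units regardless of Study. Recomputing Grade per unit gives -4, 0, -24, -8, -12; average -9.6.

-9.6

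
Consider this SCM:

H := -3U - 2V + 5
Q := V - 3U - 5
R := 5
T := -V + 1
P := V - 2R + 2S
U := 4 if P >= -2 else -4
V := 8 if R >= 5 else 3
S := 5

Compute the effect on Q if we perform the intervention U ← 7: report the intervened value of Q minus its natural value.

-9

Under do(U=7), the mechanism U := 4 if P >= -2 else -4 is discarded; U is fixed at 7.
V = 8 if R >= 5 else 3  [with R=5]  = 8
Q = V - 3U - 5  [with V=8, U=7]  = -18
Without intervention: V = 8 if R >= 5 else 3  [with R=5]  = 8; P = V - 2R + 2S  [with V=8, R=5, S=5]  = 8; U = 4 if P >= -2 else -4  [with P=8]  = 4; Q = V - 3U - 5  [with V=8, U=4]  = -9.
Change = -18 − (-9) = -9.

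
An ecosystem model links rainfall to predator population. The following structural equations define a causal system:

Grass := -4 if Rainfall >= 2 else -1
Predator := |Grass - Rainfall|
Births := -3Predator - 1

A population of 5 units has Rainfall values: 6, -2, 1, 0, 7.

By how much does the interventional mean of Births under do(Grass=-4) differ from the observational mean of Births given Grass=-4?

Every unit gets Grass=-4 under the intervention. Births values become -31, -7, -16, -13, -34; E[Births|do(Grass=-4)] = -20.2.
Observing Grass=-4 restricts to units where Grass's equation naturally yields -4: Rainfall ∈ {6, 7}. In that subpopulation Births = -31, -34, mean -32.5.
Difference = -20.2 − (-32.5) = 12.3.

12.3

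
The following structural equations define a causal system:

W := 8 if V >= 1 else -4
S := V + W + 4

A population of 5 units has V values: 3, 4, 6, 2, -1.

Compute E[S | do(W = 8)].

14.8

Under do(W=8), W's equation is replaced by W=8 for every unit. Per-unit S: 15, 16, 18, 14, 11. Mean = 14.8.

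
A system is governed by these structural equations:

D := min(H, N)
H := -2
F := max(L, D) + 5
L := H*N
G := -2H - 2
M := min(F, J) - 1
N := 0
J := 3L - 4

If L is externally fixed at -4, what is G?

The intervention breaks the incoming arrows to L: L := H*N no longer applies, and L = -4.
Since G is not a descendant of the intervened variable, it is unaffected.
G = -2H - 2  [with H=-2]  = 2

2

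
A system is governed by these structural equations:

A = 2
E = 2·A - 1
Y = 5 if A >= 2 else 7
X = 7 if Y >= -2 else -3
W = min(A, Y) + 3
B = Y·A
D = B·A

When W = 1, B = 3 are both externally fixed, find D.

6

Under do(W = 1, B = 3), each intervened variable's structural equation is replaced by its fixed value.
D = B·A  [with B=3, A=2]  = 6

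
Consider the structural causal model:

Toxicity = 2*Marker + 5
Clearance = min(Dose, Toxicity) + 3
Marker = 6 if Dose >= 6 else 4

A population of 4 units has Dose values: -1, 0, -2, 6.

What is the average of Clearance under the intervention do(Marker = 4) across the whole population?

do(Marker=4) breaks Marker's dependence on Dose. With Marker=4 fixed, Clearance across the units is 2, 3, 1, 9, mean 3.75.

3.75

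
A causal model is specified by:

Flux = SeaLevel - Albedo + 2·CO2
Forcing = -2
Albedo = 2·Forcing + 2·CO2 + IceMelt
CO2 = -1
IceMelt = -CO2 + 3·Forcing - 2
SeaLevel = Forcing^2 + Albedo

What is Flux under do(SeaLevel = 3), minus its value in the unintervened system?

The intervention breaks the incoming arrows to SeaLevel: SeaLevel = Forcing^2 + Albedo no longer applies, and SeaLevel = 3.
IceMelt = -CO2 + 3·Forcing - 2  [with CO2=-1, Forcing=-2]  = -7
Albedo = 2·Forcing + 2·CO2 + IceMelt  [with Forcing=-2, CO2=-1, IceMelt=-7]  = -13
Flux = SeaLevel - Albedo + 2·CO2  [with SeaLevel=3, Albedo=-13, CO2=-1]  = 14
Without intervention: IceMelt = -CO2 + 3·Forcing - 2  [with CO2=-1, Forcing=-2]  = -7; Albedo = 2·Forcing + 2·CO2 + IceMelt  [with Forcing=-2, CO2=-1, IceMelt=-7]  = -13; SeaLevel = Forcing^2 + Albedo  [with Forcing=-2, Albedo=-13]  = -9; Flux = SeaLevel - Albedo + 2·CO2  [with SeaLevel=-9, Albedo=-13, CO2=-1]  = 2.
Change = 14 − 2 = 12.

12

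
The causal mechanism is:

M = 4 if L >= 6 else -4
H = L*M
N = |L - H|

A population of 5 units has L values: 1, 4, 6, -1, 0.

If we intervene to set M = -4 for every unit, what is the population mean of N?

12

Every unit gets M=-4 under the intervention. N values become 5, 20, 30, 5, 0; E[N|do(M=-4)] = 12.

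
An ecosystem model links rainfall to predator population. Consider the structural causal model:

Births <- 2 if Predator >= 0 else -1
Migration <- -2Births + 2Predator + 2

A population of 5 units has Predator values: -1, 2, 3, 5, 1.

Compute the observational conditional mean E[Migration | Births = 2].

3.5

E[Migration|Births=2] averages over only the 4 units with Births=2 (Predator = 2, 3, 5, 1): Migration = 2, 4, 8, 0, mean 3.5.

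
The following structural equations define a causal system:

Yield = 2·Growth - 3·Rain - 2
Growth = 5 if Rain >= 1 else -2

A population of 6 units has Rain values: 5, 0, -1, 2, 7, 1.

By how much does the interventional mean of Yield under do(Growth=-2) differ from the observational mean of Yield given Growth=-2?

-8.5

The intervention sets Growth=-2 in all 6 units regardless of Rain. Recomputing Yield per unit gives -21, -6, -3, -12, -27, -9; average -13.
E[Yield|Growth=-2] averages over only the 2 units with Growth=-2 (Rain = 0, -1): Yield = -6, -3, mean -4.5.
Difference = -13 − (-4.5) = -8.5.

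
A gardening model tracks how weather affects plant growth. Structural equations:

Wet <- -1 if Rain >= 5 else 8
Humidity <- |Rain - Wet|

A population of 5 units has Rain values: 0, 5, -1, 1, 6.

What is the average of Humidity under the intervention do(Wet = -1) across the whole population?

Every unit gets Wet=-1 under the intervention. Humidity values become 1, 6, 0, 2, 7; E[Humidity|do(Wet=-1)] = 3.2.

3.2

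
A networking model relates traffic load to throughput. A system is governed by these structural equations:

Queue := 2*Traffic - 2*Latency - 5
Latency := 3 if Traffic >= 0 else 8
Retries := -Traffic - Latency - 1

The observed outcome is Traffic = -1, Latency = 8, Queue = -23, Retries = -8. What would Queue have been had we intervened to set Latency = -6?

The intervention breaks the incoming arrows to Latency: Latency := 3 if Traffic >= 0 else 8 no longer applies, and Latency = -6.
Queue = 2*Traffic - 2*Latency - 5  [with Traffic=-1, Latency=-6]  = 5

5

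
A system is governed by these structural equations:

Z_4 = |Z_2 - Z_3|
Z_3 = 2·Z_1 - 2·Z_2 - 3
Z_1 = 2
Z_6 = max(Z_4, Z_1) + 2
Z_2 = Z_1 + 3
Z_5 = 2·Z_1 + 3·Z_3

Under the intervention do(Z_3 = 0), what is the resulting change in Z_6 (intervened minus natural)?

-9

The intervention breaks the incoming arrows to Z_3: Z_3 = 2·Z_1 - 2·Z_2 - 3 no longer applies, and Z_3 = 0.
Z_2 = Z_1 + 3  [with Z_1=2]  = 5
Z_4 = |Z_2 - Z_3|  [with Z_2=5, Z_3=0]  = 5
Z_6 = max(Z_4, Z_1) + 2  [with Z_4=5, Z_1=2]  = 7
Without intervention: Z_2 = Z_1 + 3  [with Z_1=2]  = 5; Z_3 = 2·Z_1 - 2·Z_2 - 3  [with Z_1=2, Z_2=5]  = -9; Z_4 = |Z_2 - Z_3|  [with Z_2=5, Z_3=-9]  = 14; Z_6 = max(Z_4, Z_1) + 2  [with Z_4=14, Z_1=2]  = 16.
Change = 7 − 16 = -9.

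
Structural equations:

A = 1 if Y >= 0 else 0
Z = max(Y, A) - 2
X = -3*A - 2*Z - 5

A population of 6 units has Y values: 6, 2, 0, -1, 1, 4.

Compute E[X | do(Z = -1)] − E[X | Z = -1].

0.5

The intervention sets Z=-1 in all 6 units regardless of Y. Recomputing X per unit gives -6, -6, -6, -3, -6, -6; average -5.5.
Conditioning on Z=-1 selects the 2 unit(s) with Y ∈ {0, 1}. Their X values: -6, -6. Mean = -6.
Difference = -5.5 − (-6) = 0.5.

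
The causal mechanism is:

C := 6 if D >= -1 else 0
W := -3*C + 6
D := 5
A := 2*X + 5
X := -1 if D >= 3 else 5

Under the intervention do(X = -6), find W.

-12

do(X=-6) replaces the equation X := -1 if D >= 3 else 5 with the constant X = -6.
Since W is not a descendant of the intervened variable, it is unaffected.
C = 6 if D >= -1 else 0  [with D=5]  = 6
W = -3*C + 6  [with C=6]  = -12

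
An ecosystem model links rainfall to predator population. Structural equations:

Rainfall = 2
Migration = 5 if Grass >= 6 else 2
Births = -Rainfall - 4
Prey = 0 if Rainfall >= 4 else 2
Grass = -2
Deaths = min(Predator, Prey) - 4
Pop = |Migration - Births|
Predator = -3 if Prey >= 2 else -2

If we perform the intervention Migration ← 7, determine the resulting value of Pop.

13

do(Migration=7) replaces the equation Migration = 5 if Grass >= 6 else 2 with the constant Migration = 7.
Births = -Rainfall - 4  [with Rainfall=2]  = -6
Pop = |Migration - Births|  [with Migration=7, Births=-6]  = 13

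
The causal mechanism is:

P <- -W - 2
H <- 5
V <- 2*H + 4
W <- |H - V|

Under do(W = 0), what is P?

-2

The intervention breaks the incoming arrows to W: W <- |H - V| no longer applies, and W = 0.
P = -W - 2  [with W=0]  = -2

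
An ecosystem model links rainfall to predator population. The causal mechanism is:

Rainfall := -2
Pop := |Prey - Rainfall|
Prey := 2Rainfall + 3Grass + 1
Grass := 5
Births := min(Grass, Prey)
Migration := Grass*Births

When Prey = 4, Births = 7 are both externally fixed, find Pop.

6

Setting Prey = 4, Births = 7 by intervention discards those variables' equations.
Pop = |Prey - Rainfall|  [with Prey=4, Rainfall=-2]  = 6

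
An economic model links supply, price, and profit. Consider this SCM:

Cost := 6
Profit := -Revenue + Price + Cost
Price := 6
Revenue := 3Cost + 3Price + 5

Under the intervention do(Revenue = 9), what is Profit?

The intervention breaks the incoming arrows to Revenue: Revenue := 3Cost + 3Price + 5 no longer applies, and Revenue = 9.
Profit = -Revenue + Price + Cost  [with Revenue=9, Price=6, Cost=6]  = 3

3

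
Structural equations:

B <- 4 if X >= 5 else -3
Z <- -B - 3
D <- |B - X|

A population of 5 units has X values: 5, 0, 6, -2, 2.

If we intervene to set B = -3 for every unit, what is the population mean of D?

Under do(B=-3), B's equation is replaced by B=-3 for every unit. Per-unit D: 8, 3, 9, 1, 5. Mean = 5.2.

5.2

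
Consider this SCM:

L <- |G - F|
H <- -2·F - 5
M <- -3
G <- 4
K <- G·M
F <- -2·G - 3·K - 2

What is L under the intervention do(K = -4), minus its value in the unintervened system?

-20

do(K=-4) replaces the equation K <- G·M with the constant K = -4.
F = -2·G - 3·K - 2  [with G=4, K=-4]  = 2
L = |G - F|  [with G=4, F=2]  = 2
Without intervention: K = G·M  [with G=4, M=-3]  = -12; F = -2·G - 3·K - 2  [with G=4, K=-12]  = 26; L = |G - F|  [with G=4, F=26]  = 22.
Change = 2 − 22 = -20.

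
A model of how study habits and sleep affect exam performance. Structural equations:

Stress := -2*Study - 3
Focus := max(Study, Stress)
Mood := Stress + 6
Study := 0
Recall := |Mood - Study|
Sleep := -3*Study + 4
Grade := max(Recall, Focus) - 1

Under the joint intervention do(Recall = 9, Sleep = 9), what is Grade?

8

Setting Recall = 9, Sleep = 9 by intervention discards those variables' equations.
Stress = -2*Study - 3  [with Study=0]  = -3
Focus = max(Study, Stress)  [with Study=0, Stress=-3]  = 0
Grade = max(Recall, Focus) - 1  [with Recall=9, Focus=0]  = 8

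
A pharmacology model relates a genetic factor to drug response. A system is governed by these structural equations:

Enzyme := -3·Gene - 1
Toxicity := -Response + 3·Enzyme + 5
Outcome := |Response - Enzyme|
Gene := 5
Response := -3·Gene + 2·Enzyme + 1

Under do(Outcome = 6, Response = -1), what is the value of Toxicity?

Under do(Outcome = 6, Response = -1), each intervened variable's structural equation is replaced by its fixed value.
Enzyme = -3·Gene - 1  [with Gene=5]  = -16
Toxicity = -Response + 3·Enzyme + 5  [with Response=-1, Enzyme=-16]  = -42

-42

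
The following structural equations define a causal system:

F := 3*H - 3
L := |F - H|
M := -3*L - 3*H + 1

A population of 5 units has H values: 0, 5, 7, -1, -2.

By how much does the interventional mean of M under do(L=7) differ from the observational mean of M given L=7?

-0.9

Under do(L=7), L's equation is replaced by L=7 for every unit. Per-unit M: -20, -35, -41, -17, -14. Mean = -25.4.
Conditioning on L=7 selects the 2 unit(s) with H ∈ {5, -2}. Their M values: -35, -14. Mean = -24.5.
Difference = -25.4 − (-24.5) = -0.9.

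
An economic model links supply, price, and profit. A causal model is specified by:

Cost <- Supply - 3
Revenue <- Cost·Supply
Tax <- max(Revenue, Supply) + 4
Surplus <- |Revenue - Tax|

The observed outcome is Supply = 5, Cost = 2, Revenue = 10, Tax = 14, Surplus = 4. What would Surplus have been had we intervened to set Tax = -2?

12

Intervening sets Tax = -2 and removes its equation (Tax <- max(Revenue, Supply) + 4).
Cost = Supply - 3  [with Supply=5]  = 2
Revenue = Cost·Supply  [with Cost=2, Supply=5]  = 10
Surplus = |Revenue - Tax|  [with Revenue=10, Tax=-2]  = 12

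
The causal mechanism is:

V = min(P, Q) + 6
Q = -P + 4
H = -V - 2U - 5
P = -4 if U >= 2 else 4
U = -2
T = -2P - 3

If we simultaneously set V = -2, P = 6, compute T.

Setting V = -2, P = 6 by intervention discards those variables' equations.
T = -2P - 3  [with P=6]  = -15

-15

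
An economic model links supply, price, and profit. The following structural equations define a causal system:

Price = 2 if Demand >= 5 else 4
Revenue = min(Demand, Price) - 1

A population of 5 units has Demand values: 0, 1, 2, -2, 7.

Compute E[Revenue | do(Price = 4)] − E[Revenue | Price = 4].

0.75

do(Price=4) breaks Price's dependence on Demand. With Price=4 fixed, Revenue across the units is -1, 0, 1, -3, 3, mean 0.
Observing Price=4 restricts to units where Price's equation naturally yields 4: Demand ∈ {0, 1, 2, -2}. In that subpopulation Revenue = -1, 0, 1, -3, mean -0.75.
Difference = 0 − (-0.75) = 0.75.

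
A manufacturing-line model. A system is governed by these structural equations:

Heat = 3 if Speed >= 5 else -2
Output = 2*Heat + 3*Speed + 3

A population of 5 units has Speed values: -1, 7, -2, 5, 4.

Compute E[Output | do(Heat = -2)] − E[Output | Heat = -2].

6.8

The intervention sets Heat=-2 in all 5 units regardless of Speed. Recomputing Output per unit gives -4, 20, -7, 14, 11; average 6.8.
E[Output|Heat=-2] averages over only the 3 units with Heat=-2 (Speed = -1, -2, 4): Output = -4, -7, 11, mean 0.
Difference = 6.8 − 0 = 6.8.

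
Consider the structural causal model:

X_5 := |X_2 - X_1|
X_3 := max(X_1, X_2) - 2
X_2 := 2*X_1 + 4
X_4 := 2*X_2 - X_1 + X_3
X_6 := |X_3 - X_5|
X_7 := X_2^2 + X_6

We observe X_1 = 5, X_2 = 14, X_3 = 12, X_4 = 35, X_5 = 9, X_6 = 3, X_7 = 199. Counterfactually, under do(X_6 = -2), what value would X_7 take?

194

Intervening sets X_6 = -2 and removes its equation (X_6 := |X_3 - X_5|).
X_2 = 2*X_1 + 4  [with X_1=5]  = 14
X_7 = X_2^2 + X_6  [with X_2=14, X_6=-2]  = 194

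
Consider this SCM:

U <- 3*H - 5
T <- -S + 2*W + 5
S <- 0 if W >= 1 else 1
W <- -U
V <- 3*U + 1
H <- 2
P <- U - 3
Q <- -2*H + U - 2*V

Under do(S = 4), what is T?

-1

The intervention breaks the incoming arrows to S: S <- 0 if W >= 1 else 1 no longer applies, and S = 4.
U = 3*H - 5  [with H=2]  = 1
W = -U  [with U=1]  = -1
T = -S + 2*W + 5  [with S=4, W=-1]  = -1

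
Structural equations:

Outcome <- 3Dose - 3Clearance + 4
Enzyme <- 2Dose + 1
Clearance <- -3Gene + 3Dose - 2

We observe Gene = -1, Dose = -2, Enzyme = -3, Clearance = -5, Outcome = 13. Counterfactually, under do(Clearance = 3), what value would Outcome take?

-11

Intervening sets Clearance = 3 and removes its equation (Clearance <- -3Gene + 3Dose - 2).
Outcome = 3Dose - 3Clearance + 4  [with Dose=-2, Clearance=3]  = -11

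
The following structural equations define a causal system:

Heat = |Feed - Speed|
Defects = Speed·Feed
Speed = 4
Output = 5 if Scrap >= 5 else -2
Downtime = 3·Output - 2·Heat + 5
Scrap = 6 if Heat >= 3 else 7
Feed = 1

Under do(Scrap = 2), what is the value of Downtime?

Under do(Scrap=2), the mechanism Scrap = 6 if Heat >= 3 else 7 is discarded; Scrap is fixed at 2.
Heat = |Feed - Speed|  [with Feed=1, Speed=4]  = 3
Output = 5 if Scrap >= 5 else -2  [with Scrap=2]  = -2
Downtime = 3·Output - 2·Heat + 5  [with Output=-2, Heat=3]  = -7

-7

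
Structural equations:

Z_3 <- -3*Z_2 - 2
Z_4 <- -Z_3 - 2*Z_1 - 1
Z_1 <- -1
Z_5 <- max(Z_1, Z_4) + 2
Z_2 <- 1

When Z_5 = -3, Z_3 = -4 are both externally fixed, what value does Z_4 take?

Under do(Z_5 = -3, Z_3 = -4), each intervened variable's structural equation is replaced by its fixed value.
Z_4 = -Z_3 - 2*Z_1 - 1  [with Z_3=-4, Z_1=-1]  = 5

5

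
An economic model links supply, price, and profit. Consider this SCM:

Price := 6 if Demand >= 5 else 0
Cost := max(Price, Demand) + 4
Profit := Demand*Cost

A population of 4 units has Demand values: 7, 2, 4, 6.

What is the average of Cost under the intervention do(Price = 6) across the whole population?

10.25

Every unit gets Price=6 under the intervention. Cost values become 11, 10, 10, 10; E[Cost|do(Price=6)] = 10.25.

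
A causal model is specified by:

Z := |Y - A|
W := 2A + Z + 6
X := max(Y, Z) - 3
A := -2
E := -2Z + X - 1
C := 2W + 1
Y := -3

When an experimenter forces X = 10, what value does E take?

The intervention breaks the incoming arrows to X: X := max(Y, Z) - 3 no longer applies, and X = 10.
Z = |Y - A|  [with Y=-3, A=-2]  = 1
E = -2Z + X - 1  [with Z=1, X=10]  = 7

7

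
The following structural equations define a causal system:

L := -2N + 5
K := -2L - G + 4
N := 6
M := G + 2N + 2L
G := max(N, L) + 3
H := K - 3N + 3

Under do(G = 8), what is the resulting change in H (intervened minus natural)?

The intervention breaks the incoming arrows to G: G := max(N, L) + 3 no longer applies, and G = 8.
L = -2N + 5  [with N=6]  = -7
K = -2L - G + 4  [with L=-7, G=8]  = 10
H = K - 3N + 3  [with K=10, N=6]  = -5
Without intervention: L = -2N + 5  [with N=6]  = -7; G = max(N, L) + 3  [with N=6, L=-7]  = 9; K = -2L - G + 4  [with L=-7, G=9]  = 9; H = K - 3N + 3  [with K=9, N=6]  = -6.
Change = -5 − (-6) = 1.

1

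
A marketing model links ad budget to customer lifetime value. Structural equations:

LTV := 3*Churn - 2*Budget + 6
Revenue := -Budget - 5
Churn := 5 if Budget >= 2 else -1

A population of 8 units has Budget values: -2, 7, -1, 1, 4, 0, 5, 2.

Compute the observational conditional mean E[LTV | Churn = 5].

12

Observing Churn=5 restricts to units where Churn's equation naturally yields 5: Budget ∈ {7, 4, 5, 2}. In that subpopulation LTV = 7, 13, 11, 17, mean 12.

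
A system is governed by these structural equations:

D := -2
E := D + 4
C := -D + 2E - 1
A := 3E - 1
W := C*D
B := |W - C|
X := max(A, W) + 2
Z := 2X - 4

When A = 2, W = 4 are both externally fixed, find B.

1

The joint intervention fixes A = 2, W = 4, removing each variable's own equation.
E = D + 4  [with D=-2]  = 2
C = -D + 2E - 1  [with D=-2, E=2]  = 5
B = |W - C|  [with W=4, C=5]  = 1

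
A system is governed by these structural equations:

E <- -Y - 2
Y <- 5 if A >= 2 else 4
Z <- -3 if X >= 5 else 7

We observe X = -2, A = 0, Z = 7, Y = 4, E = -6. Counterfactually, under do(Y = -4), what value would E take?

Intervening sets Y = -4 and removes its equation (Y <- 5 if A >= 2 else 4).
E = -Y - 2  [with Y=-4]  = 2

2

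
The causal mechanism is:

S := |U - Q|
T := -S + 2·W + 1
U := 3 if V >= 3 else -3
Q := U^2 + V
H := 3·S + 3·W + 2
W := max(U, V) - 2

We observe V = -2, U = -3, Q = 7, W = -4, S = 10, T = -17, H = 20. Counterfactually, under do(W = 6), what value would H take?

50

The intervention breaks the incoming arrows to W: W := max(U, V) - 2 no longer applies, and W = 6.
U = 3 if V >= 3 else -3  [with V=-2]  = -3
Q = U^2 + V  [with U=-3, V=-2]  = 7
S = |U - Q|  [with U=-3, Q=7]  = 10
H = 3·S + 3·W + 2  [with S=10, W=6]  = 50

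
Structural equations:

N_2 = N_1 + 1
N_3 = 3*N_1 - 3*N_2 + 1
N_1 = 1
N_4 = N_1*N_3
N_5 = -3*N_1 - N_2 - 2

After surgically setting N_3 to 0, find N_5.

-7

do(N_3=0) replaces the equation N_3 = 3*N_1 - 3*N_2 + 1 with the constant N_3 = 0.
N_5 is not downstream of the intervention, so its value is determined by the original equations.
N_2 = N_1 + 1  [with N_1=1]  = 2
N_5 = -3*N_1 - N_2 - 2  [with N_1=1, N_2=2]  = -7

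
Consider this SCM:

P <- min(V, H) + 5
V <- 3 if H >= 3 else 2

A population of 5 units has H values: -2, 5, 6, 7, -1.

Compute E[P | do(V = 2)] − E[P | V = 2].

Under do(V=2), V's equation is replaced by V=2 for every unit. Per-unit P: 3, 7, 7, 7, 4. Mean = 5.6.
Observing V=2 restricts to units where V's equation naturally yields 2: H ∈ {-2, -1}. In that subpopulation P = 3, 4, mean 3.5.
Difference = 5.6 − 3.5 = 2.1.

2.1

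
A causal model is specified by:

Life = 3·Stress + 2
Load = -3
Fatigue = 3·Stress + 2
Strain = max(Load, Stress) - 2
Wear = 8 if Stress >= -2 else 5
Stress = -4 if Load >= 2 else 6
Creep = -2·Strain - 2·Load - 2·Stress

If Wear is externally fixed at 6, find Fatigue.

20

The intervention breaks the incoming arrows to Wear: Wear = 8 if Stress >= -2 else 5 no longer applies, and Wear = 6.
Since Fatigue is not a descendant of the intervened variable, it is unaffected.
Stress = -4 if Load >= 2 else 6  [with Load=-3]  = 6
Fatigue = 3·Stress + 2  [with Stress=6]  = 20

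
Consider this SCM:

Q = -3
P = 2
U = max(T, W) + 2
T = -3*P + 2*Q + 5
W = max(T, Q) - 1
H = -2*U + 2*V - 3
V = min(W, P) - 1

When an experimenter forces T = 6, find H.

The intervention breaks the incoming arrows to T: T = -3*P + 2*Q + 5 no longer applies, and T = 6.
W = max(T, Q) - 1  [with T=6, Q=-3]  = 5
V = min(W, P) - 1  [with W=5, P=2]  = 1
U = max(T, W) + 2  [with T=6, W=5]  = 8
H = -2*U + 2*V - 3  [with U=8, V=1]  = -17

-17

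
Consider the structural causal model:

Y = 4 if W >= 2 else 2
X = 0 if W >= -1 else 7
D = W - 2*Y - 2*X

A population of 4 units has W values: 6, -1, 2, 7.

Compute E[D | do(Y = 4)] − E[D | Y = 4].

-1.5

The intervention sets Y=4 in all 4 units regardless of W. Recomputing D per unit gives -2, -9, -6, -1; average -4.5.
Observing Y=4 restricts to units where Y's equation naturally yields 4: W ∈ {6, 2, 7}. In that subpopulation D = -2, -6, -1, mean -3.
Difference = -4.5 − (-3) = -1.5.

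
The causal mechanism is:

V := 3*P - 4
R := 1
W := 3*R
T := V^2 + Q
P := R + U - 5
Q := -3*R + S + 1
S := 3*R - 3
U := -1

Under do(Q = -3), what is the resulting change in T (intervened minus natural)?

do(Q=-3) replaces the equation Q := -3*R + S + 1 with the constant Q = -3.
P = R + U - 5  [with R=1, U=-1]  = -5
V = 3*P - 4  [with P=-5]  = -19
T = V^2 + Q  [with V=-19, Q=-3]  = 358
Without intervention: S = 3*R - 3  [with R=1]  = 0; Q = -3*R + S + 1  [with R=1, S=0]  = -2; P = R + U - 5  [with R=1, U=-1]  = -5; V = 3*P - 4  [with P=-5]  = -19; T = V^2 + Q  [with V=-19, Q=-2]  = 359.
Change = 358 − 359 = -1.

-1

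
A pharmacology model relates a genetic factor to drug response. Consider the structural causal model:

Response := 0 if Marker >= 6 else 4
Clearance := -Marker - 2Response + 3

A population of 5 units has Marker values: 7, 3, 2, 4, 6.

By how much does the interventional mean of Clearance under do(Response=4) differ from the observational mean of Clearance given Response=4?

do(Response=4) breaks Response's dependence on Marker. With Response=4 fixed, Clearance across the units is -12, -8, -7, -9, -11, mean -9.4.
E[Clearance|Response=4] averages over only the 3 units with Response=4 (Marker = 3, 2, 4): Clearance = -8, -7, -9, mean -8.
Difference = -9.4 − (-8) = -1.4.

-1.4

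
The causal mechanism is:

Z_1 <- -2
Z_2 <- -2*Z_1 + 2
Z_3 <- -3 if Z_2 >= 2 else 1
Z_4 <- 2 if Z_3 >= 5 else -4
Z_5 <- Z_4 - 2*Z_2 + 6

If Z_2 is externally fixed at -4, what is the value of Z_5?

10

do(Z_2=-4) replaces the equation Z_2 <- -2*Z_1 + 2 with the constant Z_2 = -4.
Z_3 = -3 if Z_2 >= 2 else 1  [with Z_2=-4]  = 1
Z_4 = 2 if Z_3 >= 5 else -4  [with Z_3=1]  = -4
Z_5 = Z_4 - 2*Z_2 + 6  [with Z_4=-4, Z_2=-4]  = 10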